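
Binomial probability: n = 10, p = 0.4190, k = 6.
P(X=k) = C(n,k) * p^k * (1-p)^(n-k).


C(10,6) = 210
p^6 = 0.005411
(1-p)^4 = 0.113947
P = 210 * 0.005411 * 0.113947 = 0.1295

P(X=6) = 0.1295


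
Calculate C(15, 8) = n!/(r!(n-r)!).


C(15,8) = 15!/(8! × 7!)
= 1307674368000/(40320 × 5040)
= 6435

C(15,8) = 6435


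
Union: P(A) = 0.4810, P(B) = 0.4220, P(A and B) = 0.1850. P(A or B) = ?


P(A∪B) = 0.4810 + 0.4220 - 0.1850
= 0.9030 - 0.1850
= 0.7180

P(A∪B) = 0.7180


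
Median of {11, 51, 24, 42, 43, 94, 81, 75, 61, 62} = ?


Sorted: 11, 24, 42, 43, 51, 61, 62, 75, 81, 94
n = 10 (even)
Middle values: 51 and 61
Median = (51+61)/2 = 56.0000

Median = 56.0000


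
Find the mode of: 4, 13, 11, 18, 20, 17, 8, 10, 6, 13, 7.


Frequencies: 4:1, 6:1, 7:1, 8:1, 10:1, 11:1, 13:2, 17:1, 18:1, 20:1
Max frequency = 2
Mode = 13

Mode = 13


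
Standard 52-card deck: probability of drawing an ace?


4 aces in 52 cards
P = 4/52 = 0.0769

P = 0.0769


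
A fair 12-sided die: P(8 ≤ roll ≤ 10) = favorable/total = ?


Favorable outcomes (8 ≤ roll ≤ 10): 3
Total outcomes = 12
P = 3/12 = 0.2500

P = 0.2500


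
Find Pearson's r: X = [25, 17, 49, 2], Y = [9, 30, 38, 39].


Mean X = 23.2500, Mean Y = 29.0000
SD X = 17.005514, SD Y = 12.062338
Cov = -5.500000
r = -5.500000/(17.005514*12.062338) = -0.0268

r = -0.0268


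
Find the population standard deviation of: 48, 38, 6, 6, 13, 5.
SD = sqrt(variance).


Mean = 19.3333
Variance = 295.2222
SD = sqrt(295.2222) = 17.1820

SD = 17.1820


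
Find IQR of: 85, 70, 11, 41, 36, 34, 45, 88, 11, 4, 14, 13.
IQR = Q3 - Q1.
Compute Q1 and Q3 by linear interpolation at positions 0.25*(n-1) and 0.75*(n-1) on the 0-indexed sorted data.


Sorted: 4, 11, 11, 13, 14, 34, 36, 41, 45, 70, 85, 88
Q1 (25th %ile) = 12.5000
Q3 (75th %ile) = 51.2500
IQR = 51.2500 - 12.5000 = 38.7500

IQR = 38.7500


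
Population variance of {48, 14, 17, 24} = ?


Mean = 25.7500
Squared deviations: 495.0625, 138.0625, 76.5625, 3.0625
Sum = 712.7500
Variance = 712.7500/4 = 178.1875

Variance = 178.1875


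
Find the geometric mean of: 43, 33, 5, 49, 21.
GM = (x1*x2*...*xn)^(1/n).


Product = 43 × 33 × 5 × 49 × 21 = 7300755
GM = 7300755^(1/5) = 23.5870

GM = 23.5870


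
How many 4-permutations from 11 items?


P(11,4) = 11!/7!
= 39916800/5040
= 7920

P(11,4) = 7920


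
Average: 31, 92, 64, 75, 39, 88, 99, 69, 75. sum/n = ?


Sum = 31 + 92 + 64 + 75 + 39 + 88 + 99 + 69 + 75 = 632
n = 9
Mean = 632/9 = 70.2222

Mean = 70.2222


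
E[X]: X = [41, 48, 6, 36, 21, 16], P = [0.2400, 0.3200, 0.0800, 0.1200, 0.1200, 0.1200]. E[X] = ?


E[X] = 41*0.2400 + 48*0.3200 + 6*0.0800 + 36*0.1200 + 21*0.1200 + 16*0.1200
= 9.8400 + 15.3600 + 0.4800 + 4.3200 + 2.5200 + 1.9200
= 34.4400

E[X] = 34.4400


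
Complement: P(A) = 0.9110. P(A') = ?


P(not A) = 1 - 0.9110 = 0.0890

P(not A) = 0.0890


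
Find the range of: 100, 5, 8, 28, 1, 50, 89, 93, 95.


Max = 100, Min = 1
Range = 100 - 1 = 99

Range = 99


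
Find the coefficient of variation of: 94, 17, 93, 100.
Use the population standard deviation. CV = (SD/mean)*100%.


Mean = 76.0000
SD = 34.1687
CV = (34.1687/76.0000)*100 = 44.9588%

CV = 44.9588%


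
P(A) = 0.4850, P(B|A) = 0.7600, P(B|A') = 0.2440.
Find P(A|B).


P(B) = P(B|A)*P(A) + P(B|A')*P(A')
= 0.7600*0.4850 + 0.2440*0.5150
= 0.368600 + 0.125660 = 0.494260
P(A|B) = 0.368600/0.494260 = 0.7458

P(A|B) = 0.7458


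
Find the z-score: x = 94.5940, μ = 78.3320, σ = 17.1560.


z = (94.5940 - 78.3320)/17.1560
= 16.2620/17.1560
= 0.9479

z = 0.9479


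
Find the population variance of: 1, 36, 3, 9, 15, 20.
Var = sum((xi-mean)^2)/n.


Mean = 14.0000
Squared deviations: 169.0000, 484.0000, 121.0000, 25.0000, 1.0000, 36.0000
Sum = 836.0000
Variance = 836.0000/6 = 139.3333

Variance = 139.3333


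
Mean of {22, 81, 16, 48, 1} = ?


Sum = 22 + 81 + 16 + 48 + 1 = 168
n = 5
Mean = 168/5 = 33.6000

Mean = 33.6000


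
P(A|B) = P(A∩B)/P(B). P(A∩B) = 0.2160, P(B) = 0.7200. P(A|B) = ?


P(A|B) = 0.2160/0.7200 = 0.3000

P(A|B) = 0.3000


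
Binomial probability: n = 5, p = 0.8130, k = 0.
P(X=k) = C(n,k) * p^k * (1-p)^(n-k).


C(5,0) = 1
p^0 = 1.000000
(1-p)^5 = 0.000229
P = 1 * 1.000000 * 0.000229 = 0.0002

P(X=0) = 0.0002


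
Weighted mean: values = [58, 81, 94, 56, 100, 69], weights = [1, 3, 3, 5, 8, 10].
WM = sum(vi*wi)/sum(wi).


Numerator = 58*1 + 81*3 + 94*3 + 56*5 + 100*8 + 69*10 = 2353
Denominator = 1 + 3 + 3 + 5 + 8 + 10 = 30
WM = 2353/30 = 78.4333

WM = 78.4333


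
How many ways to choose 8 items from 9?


C(9,8) = 9!/(8! × 1!)
= 362880/(40320 × 1)
= 9

C(9,8) = 9


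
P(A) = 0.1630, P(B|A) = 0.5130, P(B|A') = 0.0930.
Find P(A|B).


P(B) = P(B|A)*P(A) + P(B|A')*P(A')
= 0.5130*0.1630 + 0.0930*0.8370
= 0.083619 + 0.077841 = 0.161460
P(A|B) = 0.083619/0.161460 = 0.5179

P(A|B) = 0.5179


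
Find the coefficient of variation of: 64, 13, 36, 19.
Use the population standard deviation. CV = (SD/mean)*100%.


Mean = 33.0000
SD = 19.7864
CV = (19.7864/33.0000)*100 = 59.9587%

CV = 59.9587%


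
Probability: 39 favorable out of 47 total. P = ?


P = 39/47 = 0.8298

P = 0.8298


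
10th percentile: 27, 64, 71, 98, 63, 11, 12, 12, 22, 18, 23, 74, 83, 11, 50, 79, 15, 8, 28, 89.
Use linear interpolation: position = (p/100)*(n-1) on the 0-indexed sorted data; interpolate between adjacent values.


Sorted: 8, 11, 11, 12, 12, 15, 18, 22, 23, 27, 28, 50, 63, 64, 71, 74, 79, 83, 89, 98
n = 20
Index = 10/100 * 19 = 1.9000
Lower = data[1] = 11, Upper = data[2] = 11
P10 = 11 + 0.9000*(0) = 11.0000

P10 = 11.0000


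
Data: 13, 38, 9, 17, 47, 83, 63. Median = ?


Sorted: 9, 13, 17, 38, 47, 63, 83
n = 7 (odd)
Middle value = 38

Median = 38


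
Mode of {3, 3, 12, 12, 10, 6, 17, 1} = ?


Frequencies: 1:1, 3:2, 6:1, 10:1, 12:2, 17:1
Max frequency = 2
Mode = 3, 12

Mode = 3, 12


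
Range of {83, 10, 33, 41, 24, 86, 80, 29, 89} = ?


Max = 89, Min = 10
Range = 89 - 10 = 79

Range = 79


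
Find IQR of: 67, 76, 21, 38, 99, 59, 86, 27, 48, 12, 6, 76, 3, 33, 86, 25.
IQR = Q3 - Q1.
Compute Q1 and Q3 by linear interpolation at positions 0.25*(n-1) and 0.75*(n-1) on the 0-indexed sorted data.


Sorted: 3, 6, 12, 21, 25, 27, 33, 38, 48, 59, 67, 76, 76, 86, 86, 99
Q1 (25th %ile) = 24.0000
Q3 (75th %ile) = 76.0000
IQR = 76.0000 - 24.0000 = 52.0000

IQR = 52.0000


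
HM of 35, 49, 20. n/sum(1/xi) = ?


Sum of reciprocals = 1/35 + 1/49 + 1/20 = 0.098980
HM = 3/0.098980 = 30.3093

HM = 30.3093


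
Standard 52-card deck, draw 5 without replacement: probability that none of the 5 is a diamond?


P(no diamonds) = (39/52) × (38/51) × (37/50) × (36/49) × (35/48)
= 0.2215

P = 0.2215


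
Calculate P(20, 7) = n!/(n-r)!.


P(20,7) = 20!/13!
= 2432902008176640000/6227020800
= 390700800

P(20,7) = 390700800


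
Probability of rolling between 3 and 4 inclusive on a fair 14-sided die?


Favorable outcomes (3 ≤ roll ≤ 4): 2
Total outcomes = 14
P = 2/14 = 0.1429

P = 0.1429


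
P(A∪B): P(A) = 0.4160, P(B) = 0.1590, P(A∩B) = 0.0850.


P(A∪B) = 0.4160 + 0.1590 - 0.0850
= 0.5750 - 0.0850
= 0.4900

P(A∪B) = 0.4900


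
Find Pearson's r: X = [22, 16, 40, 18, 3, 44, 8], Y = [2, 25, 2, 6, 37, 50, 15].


Mean X = 21.5714, Mean Y = 19.5714
SD X = 14.221283, SD Y = 17.244934
Cov = 15.387755
r = 15.387755/(14.221283*17.244934) = 0.0627

r = 0.0627


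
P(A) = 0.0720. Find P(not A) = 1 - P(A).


P(not A) = 1 - 0.0720 = 0.9280

P(not A) = 0.9280


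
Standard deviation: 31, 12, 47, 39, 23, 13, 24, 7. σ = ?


Mean = 24.5000
Variance = 169.5000
SD = sqrt(169.5000) = 13.0192

SD = 13.0192


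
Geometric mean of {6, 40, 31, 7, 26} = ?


Product = 6 × 40 × 31 × 7 × 26 = 1354080
GM = 1354080^(1/5) = 16.8395

GM = 16.8395


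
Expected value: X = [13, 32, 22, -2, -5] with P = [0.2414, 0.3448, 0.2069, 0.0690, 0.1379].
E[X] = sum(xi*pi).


E[X] = 13*0.2414 + 32*0.3448 + 22*0.2069 - 2*0.0690 - 5*0.1379
= 3.1382 + 11.0336 + 4.5518 - 0.1380 - 0.6895
= 17.8961

E[X] = 17.8961


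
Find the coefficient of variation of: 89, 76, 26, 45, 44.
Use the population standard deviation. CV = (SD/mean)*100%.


Mean = 56.0000
SD = 23.0391
CV = (23.0391/56.0000)*100 = 41.1412%

CV = 41.1412%


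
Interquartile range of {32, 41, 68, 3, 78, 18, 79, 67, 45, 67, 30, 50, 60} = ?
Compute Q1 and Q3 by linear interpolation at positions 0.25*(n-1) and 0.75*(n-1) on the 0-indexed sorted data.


Sorted: 3, 18, 30, 32, 41, 45, 50, 60, 67, 67, 68, 78, 79
Q1 (25th %ile) = 32.0000
Q3 (75th %ile) = 67.0000
IQR = 67.0000 - 32.0000 = 35.0000

IQR = 35.0000


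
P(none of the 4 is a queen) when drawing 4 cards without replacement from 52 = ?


P(no queens) = (48/52) × (47/51) × (46/50) × (45/49)
= 0.7187

P = 0.7187


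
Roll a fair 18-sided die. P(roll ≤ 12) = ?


Favorable outcomes (roll ≤ 12): 12
Total outcomes = 18
P = 12/18 = 0.6667

P = 0.6667


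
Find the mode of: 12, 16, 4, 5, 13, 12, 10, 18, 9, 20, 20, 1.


Frequencies: 1:1, 4:1, 5:1, 9:1, 10:1, 12:2, 13:1, 16:1, 18:1, 20:2
Max frequency = 2
Mode = 12, 20

Mode = 12, 20


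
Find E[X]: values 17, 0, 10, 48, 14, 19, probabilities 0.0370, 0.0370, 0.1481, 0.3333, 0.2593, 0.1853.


E[X] = 17*0.0370 + 0*0.0370 + 10*0.1481 + 48*0.3333 + 14*0.2593 + 19*0.1853
= 0.6290 + 0 + 1.4810 + 15.9984 + 3.6302 + 3.5207
= 25.2593

E[X] = 25.2593


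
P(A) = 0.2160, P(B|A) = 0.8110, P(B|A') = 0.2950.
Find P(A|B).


P(B) = P(B|A)*P(A) + P(B|A')*P(A')
= 0.8110*0.2160 + 0.2950*0.7840
= 0.175176 + 0.231280 = 0.406456
P(A|B) = 0.175176/0.406456 = 0.4310

P(A|B) = 0.4310


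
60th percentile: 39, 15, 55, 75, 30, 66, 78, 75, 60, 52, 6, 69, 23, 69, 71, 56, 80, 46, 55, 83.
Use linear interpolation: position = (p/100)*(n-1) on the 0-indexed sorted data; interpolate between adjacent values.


Sorted: 6, 15, 23, 30, 39, 46, 52, 55, 55, 56, 60, 66, 69, 69, 71, 75, 75, 78, 80, 83
n = 20
Index = 60/100 * 19 = 11.4000
Lower = data[11] = 66, Upper = data[12] = 69
P60 = 66 + 0.4000*(3) = 67.2000

P60 = 67.2000


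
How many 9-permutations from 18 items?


P(18,9) = 18!/9!
= 6402373705728000/362880
= 17643225600

P(18,9) = 17643225600


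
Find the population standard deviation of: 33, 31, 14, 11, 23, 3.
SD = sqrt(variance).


Mean = 19.1667
Variance = 116.8056
SD = sqrt(116.8056) = 10.8077

SD = 10.8077


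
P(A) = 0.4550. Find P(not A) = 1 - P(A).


P(not A) = 1 - 0.4550 = 0.5450

P(not A) = 0.5450


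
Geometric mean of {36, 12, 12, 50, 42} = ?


Product = 36 × 12 × 12 × 50 × 42 = 10886400
GM = 10886400^(1/5) = 25.5492

GM = 25.5492


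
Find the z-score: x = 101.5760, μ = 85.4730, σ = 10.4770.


z = (101.5760 - 85.4730)/10.4770
= 16.1030/10.4770
= 1.5370

z = 1.5370


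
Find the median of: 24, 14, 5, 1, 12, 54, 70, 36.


Sorted: 1, 5, 12, 14, 24, 36, 54, 70
n = 8 (even)
Middle values: 14 and 24
Median = (14+24)/2 = 19.0000

Median = 19.0000


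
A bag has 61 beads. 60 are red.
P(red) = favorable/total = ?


P = 60/61 = 0.9836

P = 0.9836


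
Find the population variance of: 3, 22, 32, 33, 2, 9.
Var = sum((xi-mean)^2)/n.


Mean = 16.8333
Squared deviations: 191.3611, 26.6944, 230.0278, 261.3611, 220.0278, 61.3611
Sum = 990.8333
Variance = 990.8333/6 = 165.1389

Variance = 165.1389


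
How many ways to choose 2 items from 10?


C(10,2) = 10!/(2! × 8!)
= 3628800/(2 × 40320)
= 45

C(10,2) = 45


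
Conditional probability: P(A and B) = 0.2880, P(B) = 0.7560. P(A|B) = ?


P(A|B) = 0.2880/0.7560 = 0.3810

P(A|B) = 0.3810


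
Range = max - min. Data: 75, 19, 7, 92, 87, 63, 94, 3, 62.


Max = 94, Min = 3
Range = 94 - 3 = 91

Range = 91


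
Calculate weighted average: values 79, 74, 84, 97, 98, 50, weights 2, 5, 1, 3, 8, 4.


Numerator = 79*2 + 74*5 + 84*1 + 97*3 + 98*8 + 50*4 = 1887
Denominator = 2 + 5 + 1 + 3 + 8 + 4 = 23
WM = 1887/23 = 82.0435

WM = 82.0435


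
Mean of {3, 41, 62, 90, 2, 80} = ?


Sum = 3 + 41 + 62 + 90 + 2 + 80 = 278
n = 6
Mean = 278/6 = 46.3333

Mean = 46.3333


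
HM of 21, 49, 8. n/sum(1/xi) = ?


Sum of reciprocals = 1/21 + 1/49 + 1/8 = 0.193027
HM = 3/0.193027 = 15.5419

HM = 15.5419


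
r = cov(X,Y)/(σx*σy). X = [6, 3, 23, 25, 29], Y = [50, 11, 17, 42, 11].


Mean X = 17.2000, Mean Y = 26.2000
SD X = 10.590562, SD Y = 16.509391
Cov = -32.040000
r = -32.040000/(10.590562*16.509391) = -0.1832

r = -0.1832


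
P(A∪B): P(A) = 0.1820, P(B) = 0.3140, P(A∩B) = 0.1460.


P(A∪B) = 0.1820 + 0.3140 - 0.1460
= 0.4960 - 0.1460
= 0.3500

P(A∪B) = 0.3500


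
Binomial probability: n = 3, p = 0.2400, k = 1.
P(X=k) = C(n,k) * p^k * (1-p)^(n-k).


C(3,1) = 3
p^1 = 0.240000
(1-p)^2 = 0.577600
P = 3 * 0.240000 * 0.577600 = 0.4159

P(X=1) = 0.4159


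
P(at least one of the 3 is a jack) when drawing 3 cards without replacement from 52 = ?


P(at least one) = 1 - P(none)
P(none) = (48/52) × (47/51) × (46/50) = 0.782624
P(at least one) = 1 - 0.782624 = 0.2174

P = 0.2174


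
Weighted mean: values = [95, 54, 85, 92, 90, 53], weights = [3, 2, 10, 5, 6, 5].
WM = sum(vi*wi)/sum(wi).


Numerator = 95*3 + 54*2 + 85*10 + 92*5 + 90*6 + 53*5 = 2508
Denominator = 3 + 2 + 10 + 5 + 6 + 5 = 31
WM = 2508/31 = 80.9032

WM = 80.9032


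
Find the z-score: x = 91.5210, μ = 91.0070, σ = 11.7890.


z = (91.5210 - 91.0070)/11.7890
= 0.5140/11.7890
= 0.0436

z = 0.0436


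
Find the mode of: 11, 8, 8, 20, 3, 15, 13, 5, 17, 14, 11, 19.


Frequencies: 3:1, 5:1, 8:2, 11:2, 13:1, 14:1, 15:1, 17:1, 19:1, 20:1
Max frequency = 2
Mode = 8, 11

Mode = 8, 11


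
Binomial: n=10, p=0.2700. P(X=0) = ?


C(10,0) = 1
p^0 = 1.000000
(1-p)^10 = 0.042976
P = 1 * 1.000000 * 0.042976 = 0.0430

P(X=0) = 0.0430


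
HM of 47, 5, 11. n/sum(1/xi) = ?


Sum of reciprocals = 1/47 + 1/5 + 1/11 = 0.312186
HM = 3/0.312186 = 9.6097

HM = 9.6097


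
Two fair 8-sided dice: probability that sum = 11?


Total outcomes = 8×8 = 64
Favorable (sum = 11): 6
P = 6/64 = 0.0938

P = 0.0938


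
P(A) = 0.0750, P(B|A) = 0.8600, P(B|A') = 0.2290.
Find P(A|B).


P(B) = P(B|A)*P(A) + P(B|A')*P(A')
= 0.8600*0.0750 + 0.2290*0.9250
= 0.064500 + 0.211825 = 0.276325
P(A|B) = 0.064500/0.276325 = 0.2334

P(A|B) = 0.2334


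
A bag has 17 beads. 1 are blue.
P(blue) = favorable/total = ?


P = 1/17 = 0.0588

P = 0.0588


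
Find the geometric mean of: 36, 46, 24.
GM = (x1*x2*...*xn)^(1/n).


Product = 36 × 46 × 24 = 39744
GM = 39744^(1/3) = 34.1264

GM = 34.1264


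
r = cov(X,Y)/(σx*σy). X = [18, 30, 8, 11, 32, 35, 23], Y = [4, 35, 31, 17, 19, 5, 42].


Mean X = 22.4286, Mean Y = 21.8571
SD X = 9.752028, SD Y = 13.611220
Cov = -17.938776
r = -17.938776/(9.752028*13.611220) = -0.1351

r = -0.1351


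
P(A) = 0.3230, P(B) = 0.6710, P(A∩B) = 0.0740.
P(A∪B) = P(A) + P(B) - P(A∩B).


P(A∪B) = 0.3230 + 0.6710 - 0.0740
= 0.9940 - 0.0740
= 0.9200

P(A∪B) = 0.9200


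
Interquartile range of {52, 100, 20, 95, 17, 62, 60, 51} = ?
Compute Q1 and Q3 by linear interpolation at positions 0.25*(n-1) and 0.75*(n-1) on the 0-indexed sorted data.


Sorted: 17, 20, 51, 52, 60, 62, 95, 100
Q1 (25th %ile) = 43.2500
Q3 (75th %ile) = 70.2500
IQR = 70.2500 - 43.2500 = 27.0000

IQR = 27.0000


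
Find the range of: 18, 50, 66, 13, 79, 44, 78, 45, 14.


Max = 79, Min = 13
Range = 79 - 13 = 66

Range = 66


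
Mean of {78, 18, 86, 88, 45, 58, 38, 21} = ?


Sum = 78 + 18 + 86 + 88 + 45 + 58 + 38 + 21 = 432
n = 8
Mean = 432/8 = 54.0000

Mean = 54.0000


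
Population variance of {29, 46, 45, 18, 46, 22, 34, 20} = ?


Mean = 32.5000
Squared deviations: 12.2500, 182.2500, 156.2500, 210.2500, 182.2500, 110.2500, 2.2500, 156.2500
Sum = 1012.0000
Variance = 1012.0000/8 = 126.5000

Variance = 126.5000


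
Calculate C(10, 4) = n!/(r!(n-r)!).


C(10,4) = 10!/(4! × 6!)
= 3628800/(24 × 720)
= 210

C(10,4) = 210


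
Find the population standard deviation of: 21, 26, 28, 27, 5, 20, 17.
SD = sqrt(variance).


Mean = 20.5714
Variance = 54.5306
SD = sqrt(54.5306) = 7.3845

SD = 7.3845


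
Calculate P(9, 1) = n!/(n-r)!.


P(9,1) = 9!/8!
= 362880/40320
= 9

P(9,1) = 9


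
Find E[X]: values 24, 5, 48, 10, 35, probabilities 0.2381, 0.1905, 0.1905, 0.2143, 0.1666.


E[X] = 24*0.2381 + 5*0.1905 + 48*0.1905 + 10*0.2143 + 35*0.1666
= 5.7144 + 0.9525 + 9.1440 + 2.1430 + 5.8310
= 23.7849

E[X] = 23.7849


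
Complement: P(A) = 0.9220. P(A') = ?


P(not A) = 1 - 0.9220 = 0.0780

P(not A) = 0.0780


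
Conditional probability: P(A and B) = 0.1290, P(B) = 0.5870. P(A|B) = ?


P(A|B) = 0.1290/0.5870 = 0.2198

P(A|B) = 0.2198


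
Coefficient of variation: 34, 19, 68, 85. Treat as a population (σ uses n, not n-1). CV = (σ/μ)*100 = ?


Mean = 51.5000
SD = 26.2536
CV = (26.2536/51.5000)*100 = 50.9778%

CV = 50.9778%


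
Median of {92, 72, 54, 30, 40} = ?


Sorted: 30, 40, 54, 72, 92
n = 5 (odd)
Middle value = 54

Median = 54


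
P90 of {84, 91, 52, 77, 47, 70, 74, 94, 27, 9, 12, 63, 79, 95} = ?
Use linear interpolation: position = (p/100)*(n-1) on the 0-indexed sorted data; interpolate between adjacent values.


Sorted: 9, 12, 27, 47, 52, 63, 70, 74, 77, 79, 84, 91, 94, 95
n = 14
Index = 90/100 * 13 = 11.7000
Lower = data[11] = 91, Upper = data[12] = 94
P90 = 91 + 0.7000*(3) = 93.1000

P90 = 93.1000


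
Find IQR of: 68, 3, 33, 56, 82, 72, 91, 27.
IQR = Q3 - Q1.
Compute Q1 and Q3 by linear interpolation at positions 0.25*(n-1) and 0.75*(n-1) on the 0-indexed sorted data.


Sorted: 3, 27, 33, 56, 68, 72, 82, 91
Q1 (25th %ile) = 31.5000
Q3 (75th %ile) = 74.5000
IQR = 74.5000 - 31.5000 = 43.0000

IQR = 43.0000


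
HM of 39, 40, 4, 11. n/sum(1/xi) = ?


Sum of reciprocals = 1/39 + 1/40 + 1/4 + 1/11 = 0.391550
HM = 4/0.391550 = 10.2158

HM = 10.2158


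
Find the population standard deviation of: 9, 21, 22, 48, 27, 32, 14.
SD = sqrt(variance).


Mean = 24.7143
Variance = 140.4898
SD = sqrt(140.4898) = 11.8528

SD = 11.8528


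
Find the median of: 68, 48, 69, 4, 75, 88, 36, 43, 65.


Sorted: 4, 36, 43, 48, 65, 68, 69, 75, 88
n = 9 (odd)
Middle value = 65

Median = 65


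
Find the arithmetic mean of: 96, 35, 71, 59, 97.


Sum = 96 + 35 + 71 + 59 + 97 = 358
n = 5
Mean = 358/5 = 71.6000

Mean = 71.6000


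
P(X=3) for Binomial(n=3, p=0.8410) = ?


C(3,3) = 1
p^3 = 0.594823
(1-p)^0 = 1.000000
P = 1 * 0.594823 * 1.000000 = 0.5948

P(X=3) = 0.5948


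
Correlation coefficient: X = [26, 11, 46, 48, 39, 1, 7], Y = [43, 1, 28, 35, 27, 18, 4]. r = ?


Mean X = 25.4286, Mean Y = 22.2857
SD X = 17.975039, SD Y = 14.399546
Cov = 175.591837
r = 175.591837/(17.975039*14.399546) = 0.6784

r = 0.6784


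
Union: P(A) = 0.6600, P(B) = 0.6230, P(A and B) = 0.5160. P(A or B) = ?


P(A∪B) = 0.6600 + 0.6230 - 0.5160
= 1.2830 - 0.5160
= 0.7670

P(A∪B) = 0.7670


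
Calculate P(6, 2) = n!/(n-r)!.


P(6,2) = 6!/4!
= 720/24
= 30

P(6,2) = 30


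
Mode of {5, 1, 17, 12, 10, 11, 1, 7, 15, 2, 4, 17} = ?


Frequencies: 1:2, 2:1, 4:1, 5:1, 7:1, 10:1, 11:1, 12:1, 15:1, 17:2
Max frequency = 2
Mode = 1, 17

Mode = 1, 17


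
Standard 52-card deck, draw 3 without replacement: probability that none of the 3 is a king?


P(no kings) = (48/52) × (47/51) × (46/50)
= 0.7826

P = 0.7826


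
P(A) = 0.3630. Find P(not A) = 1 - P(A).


P(not A) = 1 - 0.3630 = 0.6370

P(not A) = 0.6370


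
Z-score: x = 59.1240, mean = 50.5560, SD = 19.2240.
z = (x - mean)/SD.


z = (59.1240 - 50.5560)/19.2240
= 8.5680/19.2240
= 0.4457

z = 0.4457


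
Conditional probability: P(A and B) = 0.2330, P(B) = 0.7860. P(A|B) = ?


P(A|B) = 0.2330/0.7860 = 0.2964

P(A|B) = 0.2964


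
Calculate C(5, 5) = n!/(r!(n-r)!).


C(5,5) = 5!/(5! × 0!)
= 120/(120 × 1)
= 1

C(5,5) = 1


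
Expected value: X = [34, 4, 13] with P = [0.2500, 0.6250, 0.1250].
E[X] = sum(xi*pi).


E[X] = 34*0.2500 + 4*0.6250 + 13*0.1250
= 8.5000 + 2.5000 + 1.6250
= 12.6250

E[X] = 12.6250


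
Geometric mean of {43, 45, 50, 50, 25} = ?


Product = 43 × 45 × 50 × 50 × 25 = 120937500
GM = 120937500^(1/5) = 41.3535

GM = 41.3535


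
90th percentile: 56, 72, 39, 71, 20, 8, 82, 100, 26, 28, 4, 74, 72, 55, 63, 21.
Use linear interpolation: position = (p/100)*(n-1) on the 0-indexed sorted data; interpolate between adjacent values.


Sorted: 4, 8, 20, 21, 26, 28, 39, 55, 56, 63, 71, 72, 72, 74, 82, 100
n = 16
Index = 90/100 * 15 = 13.5000
Lower = data[13] = 74, Upper = data[14] = 82
P90 = 74 + 0.5000*(8) = 78.0000

P90 = 78.0000


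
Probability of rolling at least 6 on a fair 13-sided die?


Favorable outcomes (roll ≥ 6): 8
Total outcomes = 13
P = 8/13 = 0.6154

P = 0.6154


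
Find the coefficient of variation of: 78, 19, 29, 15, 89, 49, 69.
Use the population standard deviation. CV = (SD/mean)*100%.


Mean = 49.7143
SD = 27.4992
CV = (27.4992/49.7143)*100 = 55.3144%

CV = 55.3144%


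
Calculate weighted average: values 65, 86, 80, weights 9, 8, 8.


Numerator = 65*9 + 86*8 + 80*8 = 1913
Denominator = 9 + 8 + 8 = 25
WM = 1913/25 = 76.5200

WM = 76.5200


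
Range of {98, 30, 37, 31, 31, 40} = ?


Max = 98, Min = 30
Range = 98 - 30 = 68

Range = 68


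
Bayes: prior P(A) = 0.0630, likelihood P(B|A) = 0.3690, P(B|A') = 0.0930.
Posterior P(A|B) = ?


P(B) = P(B|A)*P(A) + P(B|A')*P(A')
= 0.3690*0.0630 + 0.0930*0.9370
= 0.023247 + 0.087141 = 0.110388
P(A|B) = 0.023247/0.110388 = 0.2106

P(A|B) = 0.2106


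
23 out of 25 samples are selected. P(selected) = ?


P = 23/25 = 0.9200

P = 0.9200


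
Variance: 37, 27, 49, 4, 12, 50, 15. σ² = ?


Mean = 27.7143
Squared deviations: 86.2245, 0.5102, 453.0816, 562.3673, 246.9388, 496.6531, 161.6531
Sum = 2007.4286
Variance = 2007.4286/7 = 286.7755

Variance = 286.7755


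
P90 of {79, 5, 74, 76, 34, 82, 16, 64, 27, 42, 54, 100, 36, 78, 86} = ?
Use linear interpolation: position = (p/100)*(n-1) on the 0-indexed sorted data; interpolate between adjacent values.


Sorted: 5, 16, 27, 34, 36, 42, 54, 64, 74, 76, 78, 79, 82, 86, 100
n = 15
Index = 90/100 * 14 = 12.6000
Lower = data[12] = 82, Upper = data[13] = 86
P90 = 82 + 0.6000*(4) = 84.4000

P90 = 84.4000


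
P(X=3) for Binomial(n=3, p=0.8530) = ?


C(3,3) = 1
p^3 = 0.620650
(1-p)^0 = 1.000000
P = 1 * 0.620650 * 1.000000 = 0.6207

P(X=3) = 0.6207


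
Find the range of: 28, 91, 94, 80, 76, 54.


Max = 94, Min = 28
Range = 94 - 28 = 66

Range = 66


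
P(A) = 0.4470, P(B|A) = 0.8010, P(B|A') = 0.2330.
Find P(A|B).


P(B) = P(B|A)*P(A) + P(B|A')*P(A')
= 0.8010*0.4470 + 0.2330*0.5530
= 0.358047 + 0.128849 = 0.486896
P(A|B) = 0.358047/0.486896 = 0.7354

P(A|B) = 0.7354


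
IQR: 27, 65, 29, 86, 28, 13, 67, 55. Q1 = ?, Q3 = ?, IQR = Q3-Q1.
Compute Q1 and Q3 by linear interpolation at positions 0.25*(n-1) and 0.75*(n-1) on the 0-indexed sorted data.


Sorted: 13, 27, 28, 29, 55, 65, 67, 86
Q1 (25th %ile) = 27.7500
Q3 (75th %ile) = 65.5000
IQR = 65.5000 - 27.7500 = 37.7500

IQR = 37.7500


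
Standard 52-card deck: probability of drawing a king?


4 kings in 52 cards
P = 4/52 = 0.0769

P = 0.0769


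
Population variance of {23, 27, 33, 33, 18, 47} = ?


Mean = 30.1667
Squared deviations: 51.3611, 10.0278, 8.0278, 8.0278, 148.0278, 283.3611
Sum = 508.8333
Variance = 508.8333/6 = 84.8056

Variance = 84.8056


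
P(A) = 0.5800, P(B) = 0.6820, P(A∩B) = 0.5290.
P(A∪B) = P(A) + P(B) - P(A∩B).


P(A∪B) = 0.5800 + 0.6820 - 0.5290
= 1.2620 - 0.5290
= 0.7330

P(A∪B) = 0.7330


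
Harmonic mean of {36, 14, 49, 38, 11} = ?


Sum of reciprocals = 1/36 + 1/14 + 1/49 + 1/38 + 1/11 = 0.236839
HM = 5/0.236839 = 21.1114

HM = 21.1114


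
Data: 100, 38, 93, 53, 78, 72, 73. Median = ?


Sorted: 38, 53, 72, 73, 78, 93, 100
n = 7 (odd)
Middle value = 73

Median = 73


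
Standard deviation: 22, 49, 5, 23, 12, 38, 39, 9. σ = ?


Mean = 24.6250
Variance = 222.2344
SD = sqrt(222.2344) = 14.9075

SD = 14.9075


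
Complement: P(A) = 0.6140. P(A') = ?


P(not A) = 1 - 0.6140 = 0.3860

P(not A) = 0.3860


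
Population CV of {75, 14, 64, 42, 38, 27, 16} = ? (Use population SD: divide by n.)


Mean = 39.4286
SD = 21.4733
CV = (21.4733/39.4286)*100 = 54.4612%

CV = 54.4612%


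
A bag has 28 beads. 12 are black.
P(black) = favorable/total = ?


P = 12/28 = 0.4286

P = 0.4286


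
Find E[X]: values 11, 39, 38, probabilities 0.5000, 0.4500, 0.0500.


E[X] = 11*0.5000 + 39*0.4500 + 38*0.0500
= 5.5000 + 17.5500 + 1.9000
= 24.9500

E[X] = 24.9500


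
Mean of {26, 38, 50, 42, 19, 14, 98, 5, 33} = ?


Sum = 26 + 38 + 50 + 42 + 19 + 14 + 98 + 5 + 33 = 325
n = 9
Mean = 325/9 = 36.1111

Mean = 36.1111


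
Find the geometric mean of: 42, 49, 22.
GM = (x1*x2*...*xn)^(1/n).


Product = 42 × 49 × 22 = 45276
GM = 45276^(1/3) = 35.6415

GM = 35.6415


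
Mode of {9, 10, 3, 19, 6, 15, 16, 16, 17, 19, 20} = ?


Frequencies: 3:1, 6:1, 9:1, 10:1, 15:1, 16:2, 17:1, 19:2, 20:1
Max frequency = 2
Mode = 16, 19

Mode = 16, 19


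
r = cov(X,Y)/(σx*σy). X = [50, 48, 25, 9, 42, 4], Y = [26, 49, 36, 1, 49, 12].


Mean X = 29.6667, Mean Y = 28.8333
SD X = 18.299970, SD Y = 17.938940
Cov = 255.777778
r = 255.777778/(18.299970*17.938940) = 0.7791

r = 0.7791


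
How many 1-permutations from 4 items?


P(4,1) = 4!/3!
= 24/6
= 4

P(4,1) = 4


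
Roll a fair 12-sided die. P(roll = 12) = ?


Favorable outcomes (roll = 12): 1
Total outcomes = 12
P = 1/12 = 0.0833

P = 0.0833


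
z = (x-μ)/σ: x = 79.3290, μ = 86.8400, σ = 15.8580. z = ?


z = (79.3290 - 86.8400)/15.8580
= -7.5110/15.8580
= -0.4736

z = -0.4736


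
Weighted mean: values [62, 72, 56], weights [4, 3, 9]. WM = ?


Numerator = 62*4 + 72*3 + 56*9 = 968
Denominator = 4 + 3 + 9 = 16
WM = 968/16 = 60.5000

WM = 60.5000


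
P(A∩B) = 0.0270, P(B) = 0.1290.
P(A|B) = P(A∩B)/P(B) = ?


P(A|B) = 0.0270/0.1290 = 0.2093

P(A|B) = 0.2093


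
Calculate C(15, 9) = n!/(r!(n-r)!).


C(15,9) = 15!/(9! × 6!)
= 1307674368000/(362880 × 720)
= 5005

C(15,9) = 5005


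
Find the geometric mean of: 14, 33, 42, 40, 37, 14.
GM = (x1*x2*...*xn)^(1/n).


Product = 14 × 33 × 42 × 40 × 37 × 14 = 402050880
GM = 402050880^(1/6) = 27.1673

GM = 27.1673


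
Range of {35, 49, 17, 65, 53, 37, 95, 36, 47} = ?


Max = 95, Min = 17
Range = 95 - 17 = 78

Range = 78


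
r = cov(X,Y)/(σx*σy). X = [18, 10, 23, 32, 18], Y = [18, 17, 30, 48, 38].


Mean X = 20.2000, Mean Y = 30.2000
SD X = 7.222188, SD Y = 11.838919
Cov = 70.760000
r = 70.760000/(7.222188*11.838919) = 0.8276

r = 0.8276


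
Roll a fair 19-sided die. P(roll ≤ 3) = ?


Favorable outcomes (roll ≤ 3): 3
Total outcomes = 19
P = 3/19 = 0.1579

P = 0.1579


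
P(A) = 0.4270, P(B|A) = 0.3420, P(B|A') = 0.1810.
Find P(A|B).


P(B) = P(B|A)*P(A) + P(B|A')*P(A')
= 0.3420*0.4270 + 0.1810*0.5730
= 0.146034 + 0.103713 = 0.249747
P(A|B) = 0.146034/0.249747 = 0.5847

P(A|B) = 0.5847


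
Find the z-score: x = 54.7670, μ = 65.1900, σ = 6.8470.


z = (54.7670 - 65.1900)/6.8470
= -10.4230/6.8470
= -1.5223

z = -1.5223


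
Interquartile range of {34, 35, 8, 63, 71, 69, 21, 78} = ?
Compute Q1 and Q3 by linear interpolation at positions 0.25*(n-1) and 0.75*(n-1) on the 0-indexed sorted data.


Sorted: 8, 21, 34, 35, 63, 69, 71, 78
Q1 (25th %ile) = 30.7500
Q3 (75th %ile) = 69.5000
IQR = 69.5000 - 30.7500 = 38.7500

IQR = 38.7500


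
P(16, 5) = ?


P(16,5) = 16!/11!
= 20922789888000/39916800
= 524160

P(16,5) = 524160


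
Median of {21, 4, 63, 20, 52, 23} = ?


Sorted: 4, 20, 21, 23, 52, 63
n = 6 (even)
Middle values: 21 and 23
Median = (21+23)/2 = 22.0000

Median = 22.0000


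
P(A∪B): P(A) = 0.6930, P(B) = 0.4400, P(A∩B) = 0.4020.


P(A∪B) = 0.6930 + 0.4400 - 0.4020
= 1.1330 - 0.4020
= 0.7310

P(A∪B) = 0.7310


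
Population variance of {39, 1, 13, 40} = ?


Mean = 23.2500
Squared deviations: 248.0625, 495.0625, 105.0625, 280.5625
Sum = 1128.7500
Variance = 1128.7500/4 = 282.1875

Variance = 282.1875


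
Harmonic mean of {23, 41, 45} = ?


Sum of reciprocals = 1/23 + 1/41 + 1/45 = 0.090091
HM = 3/0.090091 = 33.2998

HM = 33.2998


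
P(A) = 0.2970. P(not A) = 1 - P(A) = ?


P(not A) = 1 - 0.2970 = 0.7030

P(not A) = 0.7030


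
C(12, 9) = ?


C(12,9) = 12!/(9! × 3!)
= 479001600/(362880 × 6)
= 220

C(12,9) = 220


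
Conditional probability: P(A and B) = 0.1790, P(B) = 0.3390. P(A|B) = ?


P(A|B) = 0.1790/0.3390 = 0.5280

P(A|B) = 0.5280


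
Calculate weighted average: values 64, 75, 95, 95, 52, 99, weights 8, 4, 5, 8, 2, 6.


Numerator = 64*8 + 75*4 + 95*5 + 95*8 + 52*2 + 99*6 = 2745
Denominator = 8 + 4 + 5 + 8 + 2 + 6 = 33
WM = 2745/33 = 83.1818

WM = 83.1818


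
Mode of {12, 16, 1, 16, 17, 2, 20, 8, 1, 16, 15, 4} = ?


Frequencies: 1:2, 2:1, 4:1, 8:1, 12:1, 15:1, 16:3, 17:1, 20:1
Max frequency = 3
Mode = 16

Mode = 16


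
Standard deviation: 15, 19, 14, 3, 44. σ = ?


Mean = 19.0000
Variance = 184.4000
SD = sqrt(184.4000) = 13.5794

SD = 13.5794


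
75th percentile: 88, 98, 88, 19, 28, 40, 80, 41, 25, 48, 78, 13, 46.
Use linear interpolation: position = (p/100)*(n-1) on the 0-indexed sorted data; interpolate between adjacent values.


Sorted: 13, 19, 25, 28, 40, 41, 46, 48, 78, 80, 88, 88, 98
n = 13
Index = 75/100 * 12 = 9.0000
Lower = data[9] = 80, Upper = data[10] = 88
P75 = 80 + 0*(8) = 80.0000

P75 = 80.0000


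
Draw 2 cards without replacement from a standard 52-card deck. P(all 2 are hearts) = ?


P(all hearts) = (13/52) × (12/51)
= 0.0588

P = 0.0588


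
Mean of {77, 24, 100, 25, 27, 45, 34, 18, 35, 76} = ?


Sum = 77 + 24 + 100 + 25 + 27 + 45 + 34 + 18 + 35 + 76 = 461
n = 10
Mean = 461/10 = 46.1000

Mean = 46.1000


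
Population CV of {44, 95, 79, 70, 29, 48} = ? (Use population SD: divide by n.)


Mean = 60.8333
SD = 22.5197
CV = (22.5197/60.8333)*100 = 37.0188%

CV = 37.0188%


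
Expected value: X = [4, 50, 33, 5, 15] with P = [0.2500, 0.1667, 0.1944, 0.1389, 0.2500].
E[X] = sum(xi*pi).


E[X] = 4*0.2500 + 50*0.1667 + 33*0.1944 + 5*0.1389 + 15*0.2500
= 1.0000 + 8.3350 + 6.4152 + 0.6945 + 3.7500
= 20.1947

E[X] = 20.1947


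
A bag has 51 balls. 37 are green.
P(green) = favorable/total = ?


P = 37/51 = 0.7255

P = 0.7255


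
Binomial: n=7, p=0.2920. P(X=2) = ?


C(7,2) = 21
p^2 = 0.085264
(1-p)^5 = 0.177896
P = 21 * 0.085264 * 0.177896 = 0.3185

P(X=2) = 0.3185


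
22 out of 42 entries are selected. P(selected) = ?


P = 22/42 = 0.5238

P = 0.5238


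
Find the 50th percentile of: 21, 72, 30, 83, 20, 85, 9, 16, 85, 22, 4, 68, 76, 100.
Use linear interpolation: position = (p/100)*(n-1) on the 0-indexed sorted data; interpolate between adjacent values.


Sorted: 4, 9, 16, 20, 21, 22, 30, 68, 72, 76, 83, 85, 85, 100
n = 14
Index = 50/100 * 13 = 6.5000
Lower = data[6] = 30, Upper = data[7] = 68
P50 = 30 + 0.5000*(38) = 49.0000

P50 = 49.0000


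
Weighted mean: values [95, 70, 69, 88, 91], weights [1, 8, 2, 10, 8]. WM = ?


Numerator = 95*1 + 70*8 + 69*2 + 88*10 + 91*8 = 2401
Denominator = 1 + 8 + 2 + 10 + 8 = 29
WM = 2401/29 = 82.7931

WM = 82.7931


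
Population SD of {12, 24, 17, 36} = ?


Mean = 22.2500
Variance = 81.1875
SD = sqrt(81.1875) = 9.0104

SD = 9.0104


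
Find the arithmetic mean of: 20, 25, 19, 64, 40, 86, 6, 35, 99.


Sum = 20 + 25 + 19 + 64 + 40 + 86 + 6 + 35 + 99 = 394
n = 9
Mean = 394/9 = 43.7778

Mean = 43.7778


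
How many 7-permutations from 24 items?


P(24,7) = 24!/17!
= 620448401733239439360000/355687428096000
= 1744364160

P(24,7) = 1744364160


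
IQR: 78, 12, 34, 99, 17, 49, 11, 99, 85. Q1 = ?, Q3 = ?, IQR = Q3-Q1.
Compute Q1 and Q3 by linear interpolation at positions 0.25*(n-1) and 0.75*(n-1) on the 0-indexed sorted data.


Sorted: 11, 12, 17, 34, 49, 78, 85, 99, 99
Q1 (25th %ile) = 17.0000
Q3 (75th %ile) = 85.0000
IQR = 85.0000 - 17.0000 = 68.0000

IQR = 68.0000


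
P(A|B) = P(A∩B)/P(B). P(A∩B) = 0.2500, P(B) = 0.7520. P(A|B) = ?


P(A|B) = 0.2500/0.7520 = 0.3324

P(A|B) = 0.3324


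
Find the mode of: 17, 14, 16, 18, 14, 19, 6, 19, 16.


Frequencies: 6:1, 14:2, 16:2, 17:1, 18:1, 19:2
Max frequency = 2
Mode = 14, 16, 19

Mode = 14, 16, 19


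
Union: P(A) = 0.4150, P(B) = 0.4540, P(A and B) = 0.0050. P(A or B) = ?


P(A∪B) = 0.4150 + 0.4540 - 0.0050
= 0.8690 - 0.0050
= 0.8640

P(A∪B) = 0.8640


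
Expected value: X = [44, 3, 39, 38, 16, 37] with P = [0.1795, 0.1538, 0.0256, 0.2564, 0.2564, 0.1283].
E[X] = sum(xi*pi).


E[X] = 44*0.1795 + 3*0.1538 + 39*0.0256 + 38*0.2564 + 16*0.2564 + 37*0.1283
= 7.8980 + 0.4614 + 0.9984 + 9.7432 + 4.1024 + 4.7471
= 27.9505

E[X] = 27.9505


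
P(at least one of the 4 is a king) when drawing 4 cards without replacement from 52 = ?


P(at least one) = 1 - P(none)
P(none) = (48/52) × (47/51) × (46/50) × (45/49) = 0.718737
P(at least one) = 1 - 0.718737 = 0.2813

P = 0.2813


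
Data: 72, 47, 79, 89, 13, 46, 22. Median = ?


Sorted: 13, 22, 46, 47, 72, 79, 89
n = 7 (odd)
Middle value = 47

Median = 47


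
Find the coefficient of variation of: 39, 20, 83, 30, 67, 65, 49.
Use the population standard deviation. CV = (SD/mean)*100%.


Mean = 50.4286
SD = 20.7836
CV = (20.7836/50.4286)*100 = 41.2140%

CV = 41.2140%


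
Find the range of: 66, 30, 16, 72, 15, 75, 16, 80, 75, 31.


Max = 80, Min = 15
Range = 80 - 15 = 65

Range = 65


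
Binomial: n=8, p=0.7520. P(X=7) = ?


C(8,7) = 8
p^7 = 0.135996
(1-p)^1 = 0.248000
P = 8 * 0.135996 * 0.248000 = 0.2698

P(X=7) = 0.2698


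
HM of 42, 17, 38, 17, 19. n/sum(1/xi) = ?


Sum of reciprocals = 1/42 + 1/17 + 1/38 + 1/17 + 1/19 = 0.220404
HM = 5/0.220404 = 22.6856

HM = 22.6856


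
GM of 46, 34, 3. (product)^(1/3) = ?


Product = 46 × 34 × 3 = 4692
GM = 4692^(1/3) = 16.7412

GM = 16.7412


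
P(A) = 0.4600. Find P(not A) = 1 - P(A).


P(not A) = 1 - 0.4600 = 0.5400

P(not A) = 0.5400


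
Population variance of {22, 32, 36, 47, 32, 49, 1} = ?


Mean = 31.2857
Squared deviations: 86.2245, 0.5102, 22.2245, 246.9388, 0.5102, 313.7959, 917.2245
Sum = 1587.4286
Variance = 1587.4286/7 = 226.7755

Variance = 226.7755


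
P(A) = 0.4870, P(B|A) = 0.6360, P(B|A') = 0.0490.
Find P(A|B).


P(B) = P(B|A)*P(A) + P(B|A')*P(A')
= 0.6360*0.4870 + 0.0490*0.5130
= 0.309732 + 0.025137 = 0.334869
P(A|B) = 0.309732/0.334869 = 0.9249

P(A|B) = 0.9249


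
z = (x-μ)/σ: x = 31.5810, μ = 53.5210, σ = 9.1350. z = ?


z = (31.5810 - 53.5210)/9.1350
= -21.9400/9.1350
= -2.4018

z = -2.4018


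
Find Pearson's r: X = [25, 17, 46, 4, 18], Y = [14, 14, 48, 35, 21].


Mean X = 22.0000, Mean Y = 26.4000
SD X = 13.784049, SD Y = 13.245377
Cov = 82.000000
r = 82.000000/(13.784049*13.245377) = 0.4491

r = 0.4491


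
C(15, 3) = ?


C(15,3) = 15!/(3! × 12!)
= 1307674368000/(6 × 479001600)
= 455

C(15,3) = 455


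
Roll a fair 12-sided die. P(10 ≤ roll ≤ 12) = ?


Favorable outcomes (10 ≤ roll ≤ 12): 3
Total outcomes = 12
P = 3/12 = 0.2500

P = 0.2500


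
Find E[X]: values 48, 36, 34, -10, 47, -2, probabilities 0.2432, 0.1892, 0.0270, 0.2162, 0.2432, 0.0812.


E[X] = 48*0.2432 + 36*0.1892 + 34*0.0270 - 10*0.2162 + 47*0.2432 - 2*0.0812
= 11.6736 + 6.8112 + 0.9180 - 2.1620 + 11.4304 - 0.1624
= 28.5088

E[X] = 28.5088


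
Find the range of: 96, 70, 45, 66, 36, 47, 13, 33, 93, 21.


Max = 96, Min = 13
Range = 96 - 13 = 83

Range = 83


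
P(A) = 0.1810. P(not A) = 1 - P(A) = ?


P(not A) = 1 - 0.1810 = 0.8190

P(not A) = 0.8190


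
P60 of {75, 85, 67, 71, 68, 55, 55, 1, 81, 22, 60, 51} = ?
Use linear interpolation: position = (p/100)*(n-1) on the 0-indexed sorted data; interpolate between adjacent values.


Sorted: 1, 22, 51, 55, 55, 60, 67, 68, 71, 75, 81, 85
n = 12
Index = 60/100 * 11 = 6.6000
Lower = data[6] = 67, Upper = data[7] = 68
P60 = 67 + 0.6000*(1) = 67.6000

P60 = 67.6000


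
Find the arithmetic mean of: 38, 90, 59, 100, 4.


Sum = 38 + 90 + 59 + 100 + 4 = 291
n = 5
Mean = 291/5 = 58.2000

Mean = 58.2000


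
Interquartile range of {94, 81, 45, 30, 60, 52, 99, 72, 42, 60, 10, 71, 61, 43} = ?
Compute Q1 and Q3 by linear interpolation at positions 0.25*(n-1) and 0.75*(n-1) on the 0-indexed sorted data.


Sorted: 10, 30, 42, 43, 45, 52, 60, 60, 61, 71, 72, 81, 94, 99
Q1 (25th %ile) = 43.5000
Q3 (75th %ile) = 71.7500
IQR = 71.7500 - 43.5000 = 28.2500

IQR = 28.2500


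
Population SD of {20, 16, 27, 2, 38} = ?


Mean = 20.6000
Variance = 142.2400
SD = sqrt(142.2400) = 11.9264

SD = 11.9264


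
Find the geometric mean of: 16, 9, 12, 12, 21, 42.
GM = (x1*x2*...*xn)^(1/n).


Product = 16 × 9 × 12 × 12 × 21 × 42 = 18289152
GM = 18289152^(1/6) = 16.2318

GM = 16.2318


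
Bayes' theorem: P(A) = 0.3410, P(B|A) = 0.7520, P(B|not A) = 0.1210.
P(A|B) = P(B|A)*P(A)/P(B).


P(B) = P(B|A)*P(A) + P(B|A')*P(A')
= 0.7520*0.3410 + 0.1210*0.6590
= 0.256432 + 0.079739 = 0.336171
P(A|B) = 0.256432/0.336171 = 0.7628

P(A|B) = 0.7628


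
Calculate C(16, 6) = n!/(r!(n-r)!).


C(16,6) = 16!/(6! × 10!)
= 20922789888000/(720 × 3628800)
= 8008

C(16,6) = 8008


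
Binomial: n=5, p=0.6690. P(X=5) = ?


C(5,5) = 1
p^5 = 0.134008
(1-p)^0 = 1.000000
P = 1 * 0.134008 * 1.000000 = 0.1340

P(X=5) = 0.1340


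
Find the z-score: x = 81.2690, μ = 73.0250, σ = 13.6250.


z = (81.2690 - 73.0250)/13.6250
= 8.2440/13.6250
= 0.6051

z = 0.6051


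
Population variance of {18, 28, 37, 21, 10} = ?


Mean = 22.8000
Squared deviations: 23.0400, 27.0400, 201.6400, 3.2400, 163.8400
Sum = 418.8000
Variance = 418.8000/5 = 83.7600

Variance = 83.7600


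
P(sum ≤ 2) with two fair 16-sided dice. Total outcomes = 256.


Total outcomes = 16×16 = 256
Favorable (sum ≤ 2): 1
P = 1/256 = 0.0039

P = 0.0039


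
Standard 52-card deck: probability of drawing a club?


13 clubs in 52 cards
P = 13/52 = 0.2500

P = 0.2500


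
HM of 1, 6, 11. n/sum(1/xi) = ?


Sum of reciprocals = 1/1 + 1/6 + 1/11 = 1.257576
HM = 3/1.257576 = 2.3855

HM = 2.3855


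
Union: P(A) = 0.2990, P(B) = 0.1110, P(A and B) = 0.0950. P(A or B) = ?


P(A∪B) = 0.2990 + 0.1110 - 0.0950
= 0.4100 - 0.0950
= 0.3150

P(A∪B) = 0.3150


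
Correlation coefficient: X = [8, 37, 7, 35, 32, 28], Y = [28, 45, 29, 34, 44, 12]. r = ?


Mean X = 24.5000, Mean Y = 32.0000
SD X = 12.338963, SD Y = 11.120552
Cov = 53.666667
r = 53.666667/(12.338963*11.120552) = 0.3911

r = 0.3911


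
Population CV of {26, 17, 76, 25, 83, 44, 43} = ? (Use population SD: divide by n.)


Mean = 44.8571
SD = 23.7693
CV = (23.7693/44.8571)*100 = 52.9889%

CV = 52.9889%


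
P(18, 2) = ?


P(18,2) = 18!/16!
= 6402373705728000/20922789888000
= 306

P(18,2) = 306


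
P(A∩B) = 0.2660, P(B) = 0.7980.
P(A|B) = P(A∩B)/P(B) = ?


P(A|B) = 0.2660/0.7980 = 0.3333

P(A|B) = 0.3333


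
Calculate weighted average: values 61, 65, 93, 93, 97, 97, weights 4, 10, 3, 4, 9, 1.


Numerator = 61*4 + 65*10 + 93*3 + 93*4 + 97*9 + 97*1 = 2515
Denominator = 4 + 10 + 3 + 4 + 9 + 1 = 31
WM = 2515/31 = 81.1290

WM = 81.1290


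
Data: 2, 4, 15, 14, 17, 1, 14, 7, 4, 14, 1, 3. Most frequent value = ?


Frequencies: 1:2, 2:1, 3:1, 4:2, 7:1, 14:3, 15:1, 17:1
Max frequency = 3
Mode = 14

Mode = 14
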